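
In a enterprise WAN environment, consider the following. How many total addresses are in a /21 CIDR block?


Given: CIDR prefix /21
Host bits = 32 - 21 = 11
Total addresses = 2^11 = 2048

2048


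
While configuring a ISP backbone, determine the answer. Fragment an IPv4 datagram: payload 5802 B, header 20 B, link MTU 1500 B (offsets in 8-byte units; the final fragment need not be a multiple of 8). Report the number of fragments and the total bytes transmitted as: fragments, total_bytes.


Max data per non-final fragment = floor((MTU - header)/8)*8 = floor((1500 - 20)/8)*8 = floor(1480/8)*8 = 1480 B
Final fragment needs no 8-byte alignment: it can carry up to MTU - header = 1480 B
Non-final fragments needed = ceil((payload - 1480) / 1480) = ceil(4322/1480) = ceil(2.9203) = 3
Number of fragments = 3 + 1 = 4
Fragment sizes (data): 3 * 1480 B + 1362 B (last, 1362 <= 1480 OK)
Total bytes sent = payload + n_frags * header = 5802 + 4*20 = 5802 + 80 = 5882 B

4, 5882


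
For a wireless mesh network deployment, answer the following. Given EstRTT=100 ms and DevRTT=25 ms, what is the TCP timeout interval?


Given: EstRTT = 100 ms, DevRTT = 25 ms
Timeout = EstRTT + 4 * DevRTT
4 * DevRTT = 4 * 25 = 100
Timeout = 100 + 100 = 200 ms

200


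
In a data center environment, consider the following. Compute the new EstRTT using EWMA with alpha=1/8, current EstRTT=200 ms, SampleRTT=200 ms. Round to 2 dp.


Given: EstRTT = 200 ms, SampleRTT = 200 ms, alpha = 1/8
New EstRTT = (1 - alpha) * EstRTT + alpha * SampleRTT
(7/8) * 200 = 175
(1/8) * 200 = 25
New EstRTT = 175 + 25 = 200 ms -> 200.00 ms (2 dp)

200.00


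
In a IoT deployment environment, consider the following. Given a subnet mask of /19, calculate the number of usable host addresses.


Given: subnet mask /19
Host bits = 32 - 19 = 13
Total addresses = 2^13 = 8192
Usable hosts = 8192 - 2 (network + broadcast) = 8190

8190


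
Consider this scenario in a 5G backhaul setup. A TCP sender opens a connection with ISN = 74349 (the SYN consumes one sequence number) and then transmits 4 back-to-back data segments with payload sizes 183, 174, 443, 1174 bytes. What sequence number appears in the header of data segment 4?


The SYN occupies sequence number ISN = 74349, so the first data byte is ISN + 1 = 74350.
SEQ of data segment i = (ISN + 1) + sum of payload sizes of segments 1..i-1.
Segment 1: SEQ = 74350, payload = 183 bytes
Segment 2: SEQ = 74533, payload = 174 bytes
Segment 3: SEQ = 74707, payload = 443 bytes
Segment 4: SEQ = 75150, payload = 1174 bytes
SEQ of segment 4 = 74350 + 183 + 174 + 443 = 75150

75150


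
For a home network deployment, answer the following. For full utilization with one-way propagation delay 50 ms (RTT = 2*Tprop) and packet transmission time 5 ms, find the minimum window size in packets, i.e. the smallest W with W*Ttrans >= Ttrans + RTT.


Given: Ttrans = 5 ms, RTT = 100 ms (= 2 * Tprop, Tprop = 50 ms)
Time until first ACK returns = Ttrans + RTT = 5 + 100 = 105 ms
Need W * Ttrans >= Ttrans + RTT  ->  W >= (Ttrans + RTT) / Ttrans
(Ttrans + RTT) / Ttrans = 105 / 5 = 21
W_min = ceil(21) = 21

21


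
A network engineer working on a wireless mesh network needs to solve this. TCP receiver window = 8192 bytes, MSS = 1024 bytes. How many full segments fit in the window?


Given: RWND = 8192 bytes, MSS = 1024 bytes
Full segments = floor(RWND / MSS)
Full segments = floor(8192 / 1024)
Full segments = floor(8.0) = 8

8


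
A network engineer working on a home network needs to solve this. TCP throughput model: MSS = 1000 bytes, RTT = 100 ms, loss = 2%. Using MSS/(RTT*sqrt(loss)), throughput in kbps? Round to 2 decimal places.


Given: MSS = 1000 bytes, RTT = 100 ms, loss = 2%
RTT in seconds = 100 / 1000 = 0.1
Loss rate = 2% = 0.02
sqrt(loss) = sqrt(0.02) = 0.141421356237
Throughput (bytes/s) = 1000 / (0.1 * 0.141421356237) = 70710.6781
Throughput (kbps) = 70710.6781 * 8 / 1000 = 565.685425 -> 565.69 kbps (2 dp)

565.69


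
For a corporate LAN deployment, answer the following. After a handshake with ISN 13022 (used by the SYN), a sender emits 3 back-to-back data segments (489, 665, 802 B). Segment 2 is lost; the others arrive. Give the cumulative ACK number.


SYN uses sequence number 13022; first data byte = ISN + 1 = 13023.
Segment 1: SEQ = 13023, len = 489 B, covers [13023, 13511]
Segment 2: SEQ = 13512, len = 665 B, covers [13512, 14176] [LOST]
Segment 3: SEQ = 14177, len = 802 B, covers [14177, 14978]
In-order data received: bytes [13023, 13511] (segments 1..1).
Segment 2 missing -> gap begins at byte 13512; later segments buffered out of order.
Cumulative ACK = next expected in-order byte = 13023 + 489 = 13512

13512


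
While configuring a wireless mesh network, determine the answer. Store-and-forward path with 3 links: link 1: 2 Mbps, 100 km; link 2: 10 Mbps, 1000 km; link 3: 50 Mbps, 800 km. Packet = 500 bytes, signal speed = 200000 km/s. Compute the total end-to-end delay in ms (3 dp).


Packet = 500 bytes = 4000 bits. Store-and-forward: sum (t_trans + t_prop) per link.
Link 1: t_trans = 4000/(2*10^6) s = 2.0000 ms; t_prop = 100/200000 s = 0.5000 ms; subtotal = 2.5000 ms
Link 2: t_trans = 4000/(10*10^6) s = 0.4000 ms; t_prop = 1000/200000 s = 5.0000 ms; subtotal = 5.4000 ms
Link 3: t_trans = 4000/(50*10^6) s = 0.0800 ms; t_prop = 800/200000 s = 4.0000 ms; subtotal = 4.0800 ms
End-to-end = 2.5000 + 5.4000 + 4.0800 = 11.9800 ms -> 11.980 ms (3 dp)

11.980


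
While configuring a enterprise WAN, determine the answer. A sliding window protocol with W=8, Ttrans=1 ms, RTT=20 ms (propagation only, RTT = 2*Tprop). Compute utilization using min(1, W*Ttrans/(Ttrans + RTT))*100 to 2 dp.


Given: W = 8, Ttrans = 1 ms, RTT = 20 ms (= 2 * Tprop, Tprop = 10 ms)
Cycle time = Ttrans + RTT = 1 + 20 = 21 ms (first packet sent until its ACK returns)
W * Ttrans = 8 * 1 = 8 ms of sending per cycle
W * Ttrans / (Ttrans + RTT) = 8 / 21 = 0.380952
U = min(1, 0.380952) = 0.380952
U% = 38.10%

38.10


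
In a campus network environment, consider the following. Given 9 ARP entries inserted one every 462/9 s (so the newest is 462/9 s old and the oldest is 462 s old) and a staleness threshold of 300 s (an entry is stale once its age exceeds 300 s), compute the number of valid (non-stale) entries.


Ages are k * 462/9 s for k = 1..9 (spacing = 51.3333 s).
Entry k is valid iff k * 462/9 <= 300 iff k <= 9 * 300 / 462 = 5.8442
n_valid = floor(5.8442) = 5
(n_stale = 9 - 5 = 4)

5


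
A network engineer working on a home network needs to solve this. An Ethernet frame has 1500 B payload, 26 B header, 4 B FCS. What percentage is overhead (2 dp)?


Given: payload = 1500 B, header = 26 B, trailer = 4 B
Overhead bytes = header + trailer = 26 + 4 = 30
Total frame = payload + overhead = 1500 + 30 = 1530
Overhead % = 30 / 1530 * 100 = 1.9608% -> 1.96% (2 dp)

1.96


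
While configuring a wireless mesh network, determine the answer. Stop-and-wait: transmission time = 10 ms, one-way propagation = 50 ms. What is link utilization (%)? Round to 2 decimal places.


Given: Ttrans = 10 ms, Tprop = 50 ms
RTT = 2 * Tprop = 2 * 50 = 100 ms
U = Ttrans / (Ttrans + RTT)
U = 10 / (10 + 100)
U = 10 / 110 = 0.090909
U% = 9.09%

9.09


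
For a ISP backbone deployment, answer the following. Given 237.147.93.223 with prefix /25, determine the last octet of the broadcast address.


Given: IP = 237.147.93.223, prefix = /25
Host bits = 32 - 25 = 7
Network last octet = 223 AND mask = 128
Host part size = 2^7 - 1 = 127
Broadcast last octet = 128 OR 127 = 255

255


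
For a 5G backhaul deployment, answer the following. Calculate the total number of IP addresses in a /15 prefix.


Given: CIDR prefix /15
Host bits = 32 - 15 = 17
Total addresses = 2^17 = 131072

131072


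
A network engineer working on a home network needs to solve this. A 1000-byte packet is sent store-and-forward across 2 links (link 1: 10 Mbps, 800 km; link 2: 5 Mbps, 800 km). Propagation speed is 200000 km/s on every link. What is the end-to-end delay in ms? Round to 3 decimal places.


Packet = 1000 bytes = 8000 bits. Store-and-forward: sum (t_trans + t_prop) per link.
Link 1: t_trans = 8000/(10*10^6) s = 0.8000 ms; t_prop = 800/200000 s = 4.0000 ms; subtotal = 4.8000 ms
Link 2: t_trans = 8000/(5*10^6) s = 1.6000 ms; t_prop = 800/200000 s = 4.0000 ms; subtotal = 5.6000 ms
End-to-end = 4.8000 + 5.6000 = 10.4000 ms -> 10.400 ms (3 dp)

10.400


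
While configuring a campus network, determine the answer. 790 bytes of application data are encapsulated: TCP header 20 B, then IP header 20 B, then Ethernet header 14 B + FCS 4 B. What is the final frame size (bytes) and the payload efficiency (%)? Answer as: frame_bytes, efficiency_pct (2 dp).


TCP segment = 790 + 20 = 810 B
IP packet = 810 + 20 = 830 B
Ethernet frame = 830 + 14 + 4 = 848 B
Efficiency = app / frame = 790 / 848 = 0.931604 = 93.1604% -> 93.16% (2 dp)

848, 93.16


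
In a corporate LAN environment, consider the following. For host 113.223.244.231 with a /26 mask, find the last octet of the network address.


Given: IP = 113.223.244.231, prefix = /26
Subnet mask = 255.255.255.192
Last octet of IP: 231
Last octet of mask: 192
Network last octet = 231 AND 192 = 192

192


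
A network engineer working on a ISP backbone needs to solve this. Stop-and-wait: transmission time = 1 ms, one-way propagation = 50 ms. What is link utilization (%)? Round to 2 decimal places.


Given: Ttrans = 1 ms, Tprop = 50 ms
RTT = 2 * Tprop = 2 * 50 = 100 ms
U = Ttrans / (Ttrans + RTT)
U = 1 / (1 + 100)
U = 1 / 101 = 0.009901
U% = 0.99%

0.99


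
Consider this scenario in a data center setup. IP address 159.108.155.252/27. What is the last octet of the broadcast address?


Given: IP = 159.108.155.252, prefix = /27
Host bits = 32 - 27 = 5
Network last octet = 252 AND mask = 224
Host part size = 2^5 - 1 = 31
Broadcast last octet = 224 OR 31 = 255

255


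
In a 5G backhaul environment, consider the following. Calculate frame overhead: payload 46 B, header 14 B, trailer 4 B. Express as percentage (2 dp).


Given: payload = 46 B, header = 14 B, trailer = 4 B
Overhead bytes = header + trailer = 14 + 4 = 18
Total frame = payload + overhead = 46 + 18 = 64
Overhead % = 18 / 64 * 100 = 28.1250% -> 28.13% (2 dp)

28.13


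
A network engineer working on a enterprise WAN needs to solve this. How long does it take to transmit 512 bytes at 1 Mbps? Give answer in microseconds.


Given: packet = 512 bytes, bandwidth = 1 Mbps
Packet in bits = 512 * 8 = 4096 bits
Bandwidth = 1 * 10^6 = 1000000 bps
Time = 4096 / 1000000 seconds
Time in us = 4096 * 10^6 / 1000000 = 4096

4096


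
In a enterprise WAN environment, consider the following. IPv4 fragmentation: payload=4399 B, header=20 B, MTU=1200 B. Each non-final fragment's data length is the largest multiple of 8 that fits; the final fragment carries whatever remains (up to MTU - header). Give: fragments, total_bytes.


Max data per non-final fragment = floor((MTU - header)/8)*8 = floor((1200 - 20)/8)*8 = floor(1180/8)*8 = 1176 B
Final fragment needs no 8-byte alignment: it can carry up to MTU - header = 1180 B
Non-final fragments needed = ceil((payload - 1180) / 1176) = ceil(3219/1176) = ceil(2.7372) = 3
Number of fragments = 3 + 1 = 4
Fragment sizes (data): 3 * 1176 B + 871 B (last, 871 <= 1180 OK)
Total bytes sent = payload + n_frags * header = 4399 + 4*20 = 4399 + 80 = 4479 B

4, 4479


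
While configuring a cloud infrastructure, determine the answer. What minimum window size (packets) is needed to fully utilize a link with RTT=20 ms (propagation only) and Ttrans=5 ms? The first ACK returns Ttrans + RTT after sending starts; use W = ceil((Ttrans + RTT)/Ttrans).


Given: Ttrans = 5 ms, RTT = 20 ms (= 2 * Tprop, Tprop = 10 ms)
Time until first ACK returns = Ttrans + RTT = 5 + 20 = 25 ms
Need W * Ttrans >= Ttrans + RTT  ->  W >= (Ttrans + RTT) / Ttrans
(Ttrans + RTT) / Ttrans = 25 / 5 = 5
W_min = ceil(5) = 5

5


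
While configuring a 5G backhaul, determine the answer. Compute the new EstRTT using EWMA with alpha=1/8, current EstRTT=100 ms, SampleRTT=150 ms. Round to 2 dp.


Given: EstRTT = 100 ms, SampleRTT = 150 ms, alpha = 1/8
New EstRTT = (1 - alpha) * EstRTT + alpha * SampleRTT
(7/8) * 100 = 87.5
(1/8) * 150 = 18.75
New EstRTT = 87.5 + 18.75 = 106.25 ms -> 106.25 ms (2 dp)

106.25


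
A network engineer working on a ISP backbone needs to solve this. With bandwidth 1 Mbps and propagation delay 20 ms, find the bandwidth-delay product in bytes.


Given: bandwidth = 1 Mbps, delay = 20 ms
BDP in bits = 1 * 10^6 * 20 / 1000
BDP in bits = 20000
BDP in bytes = 20000 / 8 = 2500

2500


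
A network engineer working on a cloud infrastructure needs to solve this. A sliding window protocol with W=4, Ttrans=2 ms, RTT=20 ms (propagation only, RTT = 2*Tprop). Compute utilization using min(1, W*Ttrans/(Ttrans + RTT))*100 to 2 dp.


Given: W = 4, Ttrans = 2 ms, RTT = 20 ms (= 2 * Tprop, Tprop = 10 ms)
Cycle time = Ttrans + RTT = 2 + 20 = 22 ms (first packet sent until its ACK returns)
W * Ttrans = 4 * 2 = 8 ms of sending per cycle
W * Ttrans / (Ttrans + RTT) = 8 / 22 = 0.363636
U = min(1, 0.363636) = 0.363636
U% = 36.36%

36.36


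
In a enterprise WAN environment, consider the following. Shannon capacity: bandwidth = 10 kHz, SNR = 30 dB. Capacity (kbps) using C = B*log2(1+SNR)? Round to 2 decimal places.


Given: B = 10 kHz, SNR = 30 dB
SNR linear = 10^(30/10) = 1000
1 + SNR = 1001
log2(1001) = 9.9672262588
C = 10 * 1000 * 9.9672262588 = 99672.2626 bps
C = 99.672263 kbps -> 99.67 kbps (2 dp)

99.67


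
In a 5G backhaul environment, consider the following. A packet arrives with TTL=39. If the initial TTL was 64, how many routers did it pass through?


Given: initial TTL = 64, received TTL = 39
Hops = initial TTL - received TTL
Hops = 64 - 39 = 25

25


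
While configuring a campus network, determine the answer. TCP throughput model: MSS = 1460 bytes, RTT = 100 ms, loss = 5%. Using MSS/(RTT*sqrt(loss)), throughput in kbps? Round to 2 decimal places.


Given: MSS = 1460 bytes, RTT = 100 ms, loss = 5%
RTT in seconds = 100 / 1000 = 0.1
Loss rate = 5% = 0.05
sqrt(loss) = sqrt(0.05) = 0.223606797750
Throughput (bytes/s) = 1460 / (0.1 * 0.223606797750) = 65293.1849
Throughput (kbps) = 65293.1849 * 8 / 1000 = 522.345480 -> 522.35 kbps (2 dp)

522.35


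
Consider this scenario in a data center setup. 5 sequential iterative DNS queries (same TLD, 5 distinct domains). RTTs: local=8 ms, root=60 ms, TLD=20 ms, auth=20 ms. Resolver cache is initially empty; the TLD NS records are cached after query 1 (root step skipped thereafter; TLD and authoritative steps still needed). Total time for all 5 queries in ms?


Lookup 1 (cold cache): local + root + TLD + auth = 8 + 60 + 20 + 20 = 108 ms
Lookups 2..5 (TLD NS cached -> skip root; new domain -> still ask TLD and auth): local + TLD + auth = 8 + 20 + 20 = 48 ms each
Remaining 4 lookups: 4 * 48 = 192 ms
Total = 108 + 192 = 300 ms

300


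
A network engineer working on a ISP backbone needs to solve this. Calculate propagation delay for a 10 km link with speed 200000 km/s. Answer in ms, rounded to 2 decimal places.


Given: distance = 10 km, speed = 200000 km/s
Delay = distance / speed = 10 / 200000 seconds
Delay in ms = 10 * 1000 / 200000
Delay = 0.0500 ms
Rounded to 2 dp = 0.05 ms

0.05


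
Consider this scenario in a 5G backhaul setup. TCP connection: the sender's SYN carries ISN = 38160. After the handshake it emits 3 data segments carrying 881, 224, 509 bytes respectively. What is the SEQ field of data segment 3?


The SYN occupies sequence number ISN = 38160, so the first data byte is ISN + 1 = 38161.
SEQ of data segment i = (ISN + 1) + sum of payload sizes of segments 1..i-1.
Segment 1: SEQ = 38161, payload = 881 bytes
Segment 2: SEQ = 39042, payload = 224 bytes
Segment 3: SEQ = 39266, payload = 509 bytes
SEQ of segment 3 = 38161 + 881 + 224 = 39266

39266


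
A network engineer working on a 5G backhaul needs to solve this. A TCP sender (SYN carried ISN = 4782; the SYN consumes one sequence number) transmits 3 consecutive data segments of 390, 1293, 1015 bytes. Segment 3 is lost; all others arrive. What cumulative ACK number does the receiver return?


SYN uses sequence number 4782; first data byte = ISN + 1 = 4783.
Segment 1: SEQ = 4783, len = 390 B, covers [4783, 5172]
Segment 2: SEQ = 5173, len = 1293 B, covers [5173, 6465]
Segment 3: SEQ = 6466, len = 1015 B, covers [6466, 7480] [LOST]
In-order data received: bytes [4783, 6465] (segments 1..2).
Segment 3 missing -> gap begins at byte 6466.
Cumulative ACK = next expected in-order byte = 4783 + 390 + 1293 = 6466

6466


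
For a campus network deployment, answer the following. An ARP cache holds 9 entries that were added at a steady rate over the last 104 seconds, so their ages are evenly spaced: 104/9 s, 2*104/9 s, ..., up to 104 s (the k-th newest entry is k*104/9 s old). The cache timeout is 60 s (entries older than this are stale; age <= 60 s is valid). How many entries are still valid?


Ages are k * 104/9 s for k = 1..9 (spacing = 11.5556 s).
Entry k is valid iff k * 104/9 <= 60 iff k <= 9 * 60 / 104 = 5.1923
n_valid = floor(5.1923) = 5
(n_stale = 9 - 5 = 4)

5


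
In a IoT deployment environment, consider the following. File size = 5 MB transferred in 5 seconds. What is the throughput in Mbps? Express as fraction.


Given: file = 5 MB, time = 5 s
File in Mb = 5 * 8 = 40 Mb
Throughput = 40 / 5 Mbps
Throughput = 8 Mbps

8


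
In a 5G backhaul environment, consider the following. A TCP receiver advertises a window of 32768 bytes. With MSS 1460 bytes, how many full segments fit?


Given: RWND = 32768 bytes, MSS = 1460 bytes
Full segments = floor(RWND / MSS)
Full segments = floor(32768 / 1460)
Full segments = floor(22.4438) = 22

22


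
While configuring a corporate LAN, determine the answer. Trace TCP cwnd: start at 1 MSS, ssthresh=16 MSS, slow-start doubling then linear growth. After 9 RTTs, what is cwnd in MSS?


RTT 0: cwnd = 1 MSS (initial)
RTT 1: cwnd = 2 MSS (slow start, doubled)
RTT 2: cwnd = 4 MSS (slow start, doubled)
RTT 3: cwnd = 8 MSS (slow start, doubled)
RTT 4: cwnd = 16 MSS (slow start, doubled)
RTT 5: cwnd = 17 MSS (congestion avoidance, +1)
RTT 6: cwnd = 18 MSS (congestion avoidance, +1)
RTT 7: cwnd = 19 MSS (congestion avoidance, +1)
RTT 8: cwnd = 20 MSS (congestion avoidance, +1)
RTT 9: cwnd = 21 MSS (congestion avoidance, +1)

21


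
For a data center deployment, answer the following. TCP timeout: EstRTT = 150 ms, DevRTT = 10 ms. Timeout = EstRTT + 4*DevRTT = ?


Given: EstRTT = 150 ms, DevRTT = 10 ms
Timeout = EstRTT + 4 * DevRTT
4 * DevRTT = 4 * 10 = 40
Timeout = 150 + 40 = 190 ms

190


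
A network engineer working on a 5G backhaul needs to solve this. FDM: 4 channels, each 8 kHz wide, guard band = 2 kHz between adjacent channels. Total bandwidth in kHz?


Given: 4 channels, 8 kHz each, guard = 2 kHz
Channel bandwidth = 4 * 8 = 32 kHz
Guard bands = 3 gaps * 2 kHz = 6 kHz
Total = 32 + 6 = 38 kHz

38


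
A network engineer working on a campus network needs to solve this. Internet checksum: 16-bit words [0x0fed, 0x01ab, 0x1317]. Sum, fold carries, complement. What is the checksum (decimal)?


Given words: [0x0fed, 0x01ab, 0x1317]
Step 1: Sum all words
Raw sum = 4077 + 427 + 4887 = 9391
One's complement = ~9391 & 0xFFFF = 56144

56144


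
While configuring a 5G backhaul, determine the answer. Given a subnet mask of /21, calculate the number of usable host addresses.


Given: subnet mask /21
Host bits = 32 - 21 = 11
Total addresses = 2^11 = 2048
Usable hosts = 2048 - 2 (network + broadcast) = 2046

2046


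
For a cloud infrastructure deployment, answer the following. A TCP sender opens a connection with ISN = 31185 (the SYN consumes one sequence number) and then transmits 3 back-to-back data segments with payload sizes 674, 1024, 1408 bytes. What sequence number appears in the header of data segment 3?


The SYN occupies sequence number ISN = 31185, so the first data byte is ISN + 1 = 31186.
SEQ of data segment i = (ISN + 1) + sum of payload sizes of segments 1..i-1.
Segment 1: SEQ = 31186, payload = 674 bytes
Segment 2: SEQ = 31860, payload = 1024 bytes
Segment 3: SEQ = 32884, payload = 1408 bytes
SEQ of segment 3 = 31186 + 674 + 1024 = 32884

32884


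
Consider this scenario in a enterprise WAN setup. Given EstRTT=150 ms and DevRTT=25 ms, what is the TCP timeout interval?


Given: EstRTT = 150 ms, DevRTT = 25 ms
Timeout = EstRTT + 4 * DevRTT
4 * DevRTT = 4 * 25 = 100
Timeout = 150 + 100 = 250 ms

250


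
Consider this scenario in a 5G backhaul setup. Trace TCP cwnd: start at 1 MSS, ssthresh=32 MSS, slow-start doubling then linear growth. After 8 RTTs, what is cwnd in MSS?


RTT 0: cwnd = 1 MSS (initial)
RTT 1: cwnd = 2 MSS (slow start, doubled)
RTT 2: cwnd = 4 MSS (slow start, doubled)
RTT 3: cwnd = 8 MSS (slow start, doubled)
RTT 4: cwnd = 16 MSS (slow start, doubled)
RTT 5: cwnd = 32 MSS (slow start, doubled)
RTT 6: cwnd = 33 MSS (congestion avoidance, +1)
RTT 7: cwnd = 34 MSS (congestion avoidance, +1)
RTT 8: cwnd = 35 MSS (congestion avoidance, +1)

35


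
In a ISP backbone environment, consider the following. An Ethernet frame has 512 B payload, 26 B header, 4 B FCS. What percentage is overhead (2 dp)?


Given: payload = 512 B, header = 26 B, trailer = 4 B
Overhead bytes = header + trailer = 26 + 4 = 30
Total frame = payload + overhead = 512 + 30 = 542
Overhead % = 30 / 542 * 100 = 5.5351% -> 5.54% (2 dp)

5.54


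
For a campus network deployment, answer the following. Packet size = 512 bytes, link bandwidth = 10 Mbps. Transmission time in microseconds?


Given: packet = 512 bytes, bandwidth = 10 Mbps
Packet in bits = 512 * 8 = 4096 bits
Bandwidth = 10 * 10^6 = 10000000 bps
Time = 4096 / 10000000 seconds
Time in us = 4096 * 10^6 / 10000000 = 409.6

409.6


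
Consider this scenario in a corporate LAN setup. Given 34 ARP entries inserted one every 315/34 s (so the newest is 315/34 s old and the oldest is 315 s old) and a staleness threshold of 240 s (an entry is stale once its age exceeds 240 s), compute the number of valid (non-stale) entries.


Ages are k * 315/34 s for k = 1..34 (spacing = 9.2647 s).
Entry k is valid iff k * 315/34 <= 240 iff k <= 34 * 240 / 315 = 25.9048
n_valid = floor(25.9048) = 25
(n_stale = 34 - 25 = 9)

25


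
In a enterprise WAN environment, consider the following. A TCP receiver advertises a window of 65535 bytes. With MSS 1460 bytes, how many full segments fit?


Given: RWND = 65535 bytes, MSS = 1460 bytes
Full segments = floor(RWND / MSS)
Full segments = floor(65535 / 1460)
Full segments = floor(44.887) = 44

44


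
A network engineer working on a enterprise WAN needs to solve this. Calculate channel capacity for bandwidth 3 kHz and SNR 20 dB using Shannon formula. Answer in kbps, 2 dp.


Given: B = 3 kHz, SNR = 20 dB
SNR linear = 10^(20/10) = 100
1 + SNR = 101
log2(101) = 6.6582114828
C = 3 * 1000 * 6.6582114828 = 19974.6344 bps
C = 19.974634 kbps -> 19.97 kbps (2 dp)

19.97


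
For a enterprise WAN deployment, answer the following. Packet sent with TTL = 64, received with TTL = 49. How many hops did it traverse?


Given: initial TTL = 64, received TTL = 49
Hops = initial TTL - received TTL
Hops = 64 - 49 = 15

15


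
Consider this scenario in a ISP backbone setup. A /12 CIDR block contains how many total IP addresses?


Given: CIDR prefix /12
Host bits = 32 - 12 = 20
Total addresses = 2^20 = 1048576

1048576


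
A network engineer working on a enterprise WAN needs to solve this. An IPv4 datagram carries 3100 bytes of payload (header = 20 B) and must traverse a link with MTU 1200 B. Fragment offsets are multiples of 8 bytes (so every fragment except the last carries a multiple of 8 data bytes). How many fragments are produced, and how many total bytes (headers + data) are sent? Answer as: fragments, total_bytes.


Max data per non-final fragment = floor((MTU - header)/8)*8 = floor((1200 - 20)/8)*8 = floor(1180/8)*8 = 1176 B
Final fragment needs no 8-byte alignment: it can carry up to MTU - header = 1180 B
Non-final fragments needed = ceil((payload - 1180) / 1176) = ceil(1920/1176) = ceil(1.6327) = 2
Number of fragments = 2 + 1 = 3
Fragment sizes (data): 2 * 1176 B + 748 B (last, 748 <= 1180 OK)
Total bytes sent = payload + n_frags * header = 3100 + 3*20 = 3100 + 60 = 3160 B

3, 3160


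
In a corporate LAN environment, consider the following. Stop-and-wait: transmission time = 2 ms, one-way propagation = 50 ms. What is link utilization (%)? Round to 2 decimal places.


Given: Ttrans = 2 ms, Tprop = 50 ms
RTT = 2 * Tprop = 2 * 50 = 100 ms
U = Ttrans / (Ttrans + RTT)
U = 2 / (2 + 100)
U = 2 / 102 = 0.019608
U% = 1.96%

1.96


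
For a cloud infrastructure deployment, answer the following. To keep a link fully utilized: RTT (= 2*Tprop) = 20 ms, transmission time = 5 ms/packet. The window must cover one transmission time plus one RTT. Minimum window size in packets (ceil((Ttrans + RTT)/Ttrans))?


Given: Ttrans = 5 ms, RTT = 20 ms (= 2 * Tprop, Tprop = 10 ms)
Time until first ACK returns = Ttrans + RTT = 5 + 20 = 25 ms
Need W * Ttrans >= Ttrans + RTT  ->  W >= (Ttrans + RTT) / Ttrans
(Ttrans + RTT) / Ttrans = 25 / 5 = 5
W_min = ceil(5) = 5

5


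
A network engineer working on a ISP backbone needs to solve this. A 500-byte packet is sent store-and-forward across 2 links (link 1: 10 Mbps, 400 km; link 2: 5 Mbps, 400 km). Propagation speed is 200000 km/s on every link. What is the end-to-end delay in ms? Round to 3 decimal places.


Packet = 500 bytes = 4000 bits. Store-and-forward: sum (t_trans + t_prop) per link.
Link 1: t_trans = 4000/(10*10^6) s = 0.4000 ms; t_prop = 400/200000 s = 2.0000 ms; subtotal = 2.4000 ms
Link 2: t_trans = 4000/(5*10^6) s = 0.8000 ms; t_prop = 400/200000 s = 2.0000 ms; subtotal = 2.8000 ms
End-to-end = 2.4000 + 2.8000 = 5.2000 ms -> 5.200 ms (3 dp)

5.200


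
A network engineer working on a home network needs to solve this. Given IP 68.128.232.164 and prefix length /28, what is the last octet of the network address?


Given: IP = 68.128.232.164, prefix = /28
Subnet mask = 255.255.255.240
Last octet of IP: 164
Last octet of mask: 240
Network last octet = 164 AND 240 = 160

160


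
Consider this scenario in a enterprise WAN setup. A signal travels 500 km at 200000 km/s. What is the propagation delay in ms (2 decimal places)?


Given: distance = 500 km, speed = 200000 km/s
Delay = distance / speed = 500 / 200000 seconds
Delay in ms = 500 * 1000 / 200000
Delay = 2.5000 ms
Rounded to 2 dp = 2.50 ms

2.50


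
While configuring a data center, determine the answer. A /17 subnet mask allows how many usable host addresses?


Given: subnet mask /17
Host bits = 32 - 17 = 15
Total addresses = 2^15 = 32768
Usable hosts = 32768 - 2 (network + broadcast) = 32766

32766


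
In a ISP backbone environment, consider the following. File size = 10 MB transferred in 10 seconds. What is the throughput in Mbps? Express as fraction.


Given: file = 10 MB, time = 10 s
File in Mb = 10 * 8 = 80 Mb
Throughput = 80 / 10 Mbps
Throughput = 8 Mbps

8


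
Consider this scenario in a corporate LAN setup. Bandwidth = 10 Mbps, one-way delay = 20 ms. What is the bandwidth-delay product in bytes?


Given: bandwidth = 10 Mbps, delay = 20 ms
BDP in bits = 10 * 10^6 * 20 / 1000
BDP in bits = 200000
BDP in bytes = 200000 / 8 = 25000

25000


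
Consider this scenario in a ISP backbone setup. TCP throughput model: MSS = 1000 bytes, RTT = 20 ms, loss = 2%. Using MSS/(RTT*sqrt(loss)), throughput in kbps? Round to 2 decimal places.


Given: MSS = 1000 bytes, RTT = 20 ms, loss = 2%
RTT in seconds = 20 / 1000 = 0.02
Loss rate = 2% = 0.02
sqrt(loss) = sqrt(0.02) = 0.141421356237
Throughput (bytes/s) = 1000 / (0.02 * 0.141421356237) = 353553.3906
Throughput (kbps) = 353553.3906 * 8 / 1000 = 2828.427125 -> 2828.43 kbps (2 dp)

2828.43


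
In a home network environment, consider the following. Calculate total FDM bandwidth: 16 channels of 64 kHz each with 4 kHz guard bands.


Given: 16 channels, 64 kHz each, guard = 4 kHz
Channel bandwidth = 16 * 64 = 1024 kHz
Guard bands = 15 gaps * 4 kHz = 60 kHz
Total = 1024 + 60 = 1084 kHz

1084


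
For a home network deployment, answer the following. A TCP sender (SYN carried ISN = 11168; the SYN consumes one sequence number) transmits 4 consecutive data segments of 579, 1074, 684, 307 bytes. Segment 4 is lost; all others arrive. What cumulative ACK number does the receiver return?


SYN uses sequence number 11168; first data byte = ISN + 1 = 11169.
Segment 1: SEQ = 11169, len = 579 B, covers [11169, 11747]
Segment 2: SEQ = 11748, len = 1074 B, covers [11748, 12821]
Segment 3: SEQ = 12822, len = 684 B, covers [12822, 13505]
Segment 4: SEQ = 13506, len = 307 B, covers [13506, 13812] [LOST]
In-order data received: bytes [11169, 13505] (segments 1..3).
Segment 4 missing -> gap begins at byte 13506.
Cumulative ACK = next expected in-order byte = 11169 + 579 + 1074 + 684 = 13506

13506


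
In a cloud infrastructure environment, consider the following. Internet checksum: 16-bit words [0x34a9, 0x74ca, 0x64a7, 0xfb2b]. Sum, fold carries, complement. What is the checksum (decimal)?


Given words: [0x34a9, 0x74ca, 0x64a7, 0xfb2b]
Step 1: Sum all words
Raw sum = 13481 + 29898 + 25767 + 64299 = 133445
Step 2: Fold carry: (2373 + 2) = 2375
One's complement = ~2375 & 0xFFFF = 63160

63160


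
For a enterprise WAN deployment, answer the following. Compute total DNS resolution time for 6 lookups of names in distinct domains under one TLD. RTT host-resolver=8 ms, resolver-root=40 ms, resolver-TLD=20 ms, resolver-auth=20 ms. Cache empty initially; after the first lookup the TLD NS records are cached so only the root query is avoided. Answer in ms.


Lookup 1 (cold cache): local + root + TLD + auth = 8 + 40 + 20 + 20 = 88 ms
Lookups 2..6 (TLD NS cached -> skip root; new domain -> still ask TLD and auth): local + TLD + auth = 8 + 20 + 20 = 48 ms each
Remaining 5 lookups: 5 * 48 = 240 ms
Total = 88 + 240 = 328 ms

328


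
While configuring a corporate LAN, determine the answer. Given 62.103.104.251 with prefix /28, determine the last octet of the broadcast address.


Given: IP = 62.103.104.251, prefix = /28
Host bits = 32 - 28 = 4
Network last octet = 251 AND mask = 240
Host part size = 2^4 - 1 = 15
Broadcast last octet = 240 OR 15 = 255

255


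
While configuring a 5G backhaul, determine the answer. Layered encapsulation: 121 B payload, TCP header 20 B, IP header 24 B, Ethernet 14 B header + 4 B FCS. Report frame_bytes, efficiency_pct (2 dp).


TCP segment = 121 + 20 = 141 B
IP packet = 141 + 24 = 165 B
Ethernet frame = 165 + 14 + 4 = 183 B
Efficiency = app / frame = 121 / 183 = 0.661202 = 66.1202% -> 66.12% (2 dp)

183, 66.12


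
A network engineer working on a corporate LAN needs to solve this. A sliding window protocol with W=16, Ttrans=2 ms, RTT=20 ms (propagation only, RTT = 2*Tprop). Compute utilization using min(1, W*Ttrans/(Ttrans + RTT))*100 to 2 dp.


Given: W = 16, Ttrans = 2 ms, RTT = 20 ms (= 2 * Tprop, Tprop = 10 ms)
Cycle time = Ttrans + RTT = 2 + 20 = 22 ms (first packet sent until its ACK returns)
W * Ttrans = 16 * 2 = 32 ms of sending per cycle
W * Ttrans / (Ttrans + RTT) = 32 / 22 = 1.454545
U = min(1, 1.454545) = 1.000000
U% = 100.00%

100.00


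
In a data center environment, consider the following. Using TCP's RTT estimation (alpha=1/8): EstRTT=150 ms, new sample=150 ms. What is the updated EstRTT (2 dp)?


Given: EstRTT = 150 ms, SampleRTT = 150 ms, alpha = 1/8
New EstRTT = (1 - alpha) * EstRTT + alpha * SampleRTT
(7/8) * 150 = 131.25
(1/8) * 150 = 18.75
New EstRTT = 131.25 + 18.75 = 150 ms -> 150.00 ms (2 dp)

150.00


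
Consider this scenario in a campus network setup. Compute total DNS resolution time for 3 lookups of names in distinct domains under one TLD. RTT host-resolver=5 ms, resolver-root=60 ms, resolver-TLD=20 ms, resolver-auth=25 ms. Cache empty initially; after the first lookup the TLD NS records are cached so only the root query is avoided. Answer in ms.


Lookup 1 (cold cache): local + root + TLD + auth = 5 + 60 + 20 + 25 = 110 ms
Lookups 2..3 (TLD NS cached -> skip root; new domain -> still ask TLD and auth): local + TLD + auth = 5 + 20 + 25 = 50 ms each
Remaining 2 lookups: 2 * 50 = 100 ms
Total = 110 + 100 = 210 ms

210


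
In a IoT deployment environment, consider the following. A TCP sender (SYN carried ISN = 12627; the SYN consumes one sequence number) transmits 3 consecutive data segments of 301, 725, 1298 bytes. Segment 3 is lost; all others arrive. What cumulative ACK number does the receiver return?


SYN uses sequence number 12627; first data byte = ISN + 1 = 12628.
Segment 1: SEQ = 12628, len = 301 B, covers [12628, 12928]
Segment 2: SEQ = 12929, len = 725 B, covers [12929, 13653]
Segment 3: SEQ = 13654, len = 1298 B, covers [13654, 14951] [LOST]
In-order data received: bytes [12628, 13653] (segments 1..2).
Segment 3 missing -> gap begins at byte 13654.
Cumulative ACK = next expected in-order byte = 12628 + 301 + 725 = 13654

13654


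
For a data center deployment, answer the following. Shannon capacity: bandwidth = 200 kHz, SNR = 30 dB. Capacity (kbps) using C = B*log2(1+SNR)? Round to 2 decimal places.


Given: B = 200 kHz, SNR = 30 dB
SNR linear = 10^(30/10) = 1000
1 + SNR = 1001
log2(1001) = 9.9672262588
C = 200 * 1000 * 9.9672262588 = 1993445.2518 bps
C = 1993.445252 kbps -> 1993.45 kbps (2 dp)

1993.45


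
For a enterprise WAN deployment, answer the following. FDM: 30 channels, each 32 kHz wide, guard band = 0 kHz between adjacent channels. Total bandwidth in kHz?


Given: 30 channels, 32 kHz each, guard = 0 kHz
Channel bandwidth = 30 * 32 = 960 kHz
Guard bands = 29 gaps * 0 kHz = 0 kHz
Total = 960 + 0 = 960 kHz

960


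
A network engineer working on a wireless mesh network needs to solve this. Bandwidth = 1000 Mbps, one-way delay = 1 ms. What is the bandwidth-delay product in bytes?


Given: bandwidth = 1000 Mbps, delay = 1 ms
BDP in bits = 1000 * 10^6 * 1 / 1000
BDP in bits = 1000000
BDP in bytes = 1000000 / 8 = 125000

125000


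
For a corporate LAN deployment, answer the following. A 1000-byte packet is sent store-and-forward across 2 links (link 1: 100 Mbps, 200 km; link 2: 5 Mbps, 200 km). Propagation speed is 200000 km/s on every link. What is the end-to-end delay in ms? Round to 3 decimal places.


Packet = 1000 bytes = 8000 bits. Store-and-forward: sum (t_trans + t_prop) per link.
Link 1: t_trans = 8000/(100*10^6) s = 0.0800 ms; t_prop = 200/200000 s = 1.0000 ms; subtotal = 1.0800 ms
Link 2: t_trans = 8000/(5*10^6) s = 1.6000 ms; t_prop = 200/200000 s = 1.0000 ms; subtotal = 2.6000 ms
End-to-end = 1.0800 + 2.6000 = 3.6800 ms -> 3.680 ms (3 dp)

3.680


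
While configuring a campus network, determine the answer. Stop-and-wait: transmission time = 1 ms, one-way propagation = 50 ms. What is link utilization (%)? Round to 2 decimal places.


Given: Ttrans = 1 ms, Tprop = 50 ms
RTT = 2 * Tprop = 2 * 50 = 100 ms
U = Ttrans / (Ttrans + RTT)
U = 1 / (1 + 100)
U = 1 / 101 = 0.009901
U% = 0.99%

0.99


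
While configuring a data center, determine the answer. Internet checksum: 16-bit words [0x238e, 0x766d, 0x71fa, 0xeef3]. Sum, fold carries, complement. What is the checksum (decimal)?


Given words: [0x238e, 0x766d, 0x71fa, 0xeef3]
Step 1: Sum all words
Raw sum = 9102 + 30317 + 29178 + 61171 = 129768
Step 2: Fold carry: (64232 + 1) = 64233
One's complement = ~64233 & 0xFFFF = 1302

1302


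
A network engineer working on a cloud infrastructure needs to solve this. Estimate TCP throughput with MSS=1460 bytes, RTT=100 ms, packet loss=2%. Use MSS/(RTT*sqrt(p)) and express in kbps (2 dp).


Given: MSS = 1460 bytes, RTT = 100 ms, loss = 2%
RTT in seconds = 100 / 1000 = 0.1
Loss rate = 2% = 0.02
sqrt(loss) = sqrt(0.02) = 0.141421356237
Throughput (bytes/s) = 1460 / (0.1 * 0.141421356237) = 103237.5901
Throughput (kbps) = 103237.5901 * 8 / 1000 = 825.900720 -> 825.90 kbps (2 dp)

825.90


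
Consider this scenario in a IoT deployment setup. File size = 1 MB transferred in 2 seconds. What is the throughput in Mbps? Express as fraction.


Given: file = 1 MB, time = 2 s
File in Mb = 1 * 8 = 8 Mb
Throughput = 8 / 2 Mbps
Throughput = 4 Mbps

4


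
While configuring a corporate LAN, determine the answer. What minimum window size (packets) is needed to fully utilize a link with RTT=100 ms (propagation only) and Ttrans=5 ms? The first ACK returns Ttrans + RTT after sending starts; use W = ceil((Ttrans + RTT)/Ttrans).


Given: Ttrans = 5 ms, RTT = 100 ms (= 2 * Tprop, Tprop = 50 ms)
Time until first ACK returns = Ttrans + RTT = 5 + 100 = 105 ms
Need W * Ttrans >= Ttrans + RTT  ->  W >= (Ttrans + RTT) / Ttrans
(Ttrans + RTT) / Ttrans = 105 / 5 = 21
W_min = ceil(21) = 21

21


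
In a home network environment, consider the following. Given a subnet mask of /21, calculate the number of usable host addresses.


Given: subnet mask /21
Host bits = 32 - 21 = 11
Total addresses = 2^11 = 2048
Usable hosts = 2048 - 2 (network + broadcast) = 2046

2046


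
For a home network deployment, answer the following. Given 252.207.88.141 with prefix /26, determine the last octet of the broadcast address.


Given: IP = 252.207.88.141, prefix = /26
Host bits = 32 - 26 = 6
Network last octet = 141 AND mask = 128
Host part size = 2^6 - 1 = 63
Broadcast last octet = 128 OR 63 = 191

191


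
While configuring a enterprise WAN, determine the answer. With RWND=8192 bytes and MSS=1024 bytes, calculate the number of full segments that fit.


Given: RWND = 8192 bytes, MSS = 1024 bytes
Full segments = floor(RWND / MSS)
Full segments = floor(8192 / 1024)
Full segments = floor(8.0) = 8

8


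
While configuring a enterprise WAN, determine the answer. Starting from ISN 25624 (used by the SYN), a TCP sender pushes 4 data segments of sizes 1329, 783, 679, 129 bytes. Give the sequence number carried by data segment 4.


The SYN occupies sequence number ISN = 25624, so the first data byte is ISN + 1 = 25625.
SEQ of data segment i = (ISN + 1) + sum of payload sizes of segments 1..i-1.
Segment 1: SEQ = 25625, payload = 1329 bytes
Segment 2: SEQ = 26954, payload = 783 bytes
Segment 3: SEQ = 27737, payload = 679 bytes
Segment 4: SEQ = 28416, payload = 129 bytes
SEQ of segment 4 = 25625 + 1329 + 783 + 679 = 28416

28416


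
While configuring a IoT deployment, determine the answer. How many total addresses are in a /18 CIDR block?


Given: CIDR prefix /18
Host bits = 32 - 18 = 14
Total addresses = 2^14 = 16384

16384


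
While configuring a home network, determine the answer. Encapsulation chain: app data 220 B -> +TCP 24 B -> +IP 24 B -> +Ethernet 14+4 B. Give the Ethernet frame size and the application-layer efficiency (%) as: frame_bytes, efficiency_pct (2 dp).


TCP segment = 220 + 24 = 244 B
IP packet = 244 + 24 = 268 B
Ethernet frame = 268 + 14 + 4 = 286 B
Efficiency = app / frame = 220 / 286 = 0.769231 = 76.9231% -> 76.92% (2 dp)

286, 76.92


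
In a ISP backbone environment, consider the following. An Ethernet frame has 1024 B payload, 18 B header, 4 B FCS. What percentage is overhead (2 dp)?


Given: payload = 1024 B, header = 18 B, trailer = 4 B
Overhead bytes = header + trailer = 18 + 4 = 22
Total frame = payload + overhead = 1024 + 22 = 1046
Overhead % = 22 / 1046 * 100 = 2.1033% -> 2.10% (2 dp)

2.10


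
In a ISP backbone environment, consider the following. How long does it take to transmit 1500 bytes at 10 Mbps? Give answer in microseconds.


Given: packet = 1500 bytes, bandwidth = 10 Mbps
Packet in bits = 1500 * 8 = 12000 bits
Bandwidth = 10 * 10^6 = 10000000 bps
Time = 12000 / 10000000 seconds
Time in us = 12000 * 10^6 / 10000000 = 1200

1200


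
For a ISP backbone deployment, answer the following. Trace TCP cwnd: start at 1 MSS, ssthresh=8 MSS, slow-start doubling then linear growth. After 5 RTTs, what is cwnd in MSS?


RTT 0: cwnd = 1 MSS (initial)
RTT 1: cwnd = 2 MSS (slow start, doubled)
RTT 2: cwnd = 4 MSS (slow start, doubled)
RTT 3: cwnd = 8 MSS (slow start, doubled)
RTT 4: cwnd = 9 MSS (congestion avoidance, +1)
RTT 5: cwnd = 10 MSS (congestion avoidance, +1)

10
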